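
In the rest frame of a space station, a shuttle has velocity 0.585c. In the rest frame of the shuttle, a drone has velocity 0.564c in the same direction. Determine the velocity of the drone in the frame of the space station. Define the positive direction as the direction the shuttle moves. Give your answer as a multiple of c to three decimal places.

With v = 0.585 and u' = 0.564 (in units of c),
u = (u' + v)/(1 + u'v/c²):
u = (0.564 + 0.585) / (1 + 0.564·0.585) = 1.1490/1.3299 = 0.8639
(Galilean addition would give +1.149c, exceeding c.)

0.864c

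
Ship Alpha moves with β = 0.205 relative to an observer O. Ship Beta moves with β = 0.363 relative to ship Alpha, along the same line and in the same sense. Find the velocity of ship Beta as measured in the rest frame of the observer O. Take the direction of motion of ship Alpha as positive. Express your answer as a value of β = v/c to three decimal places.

With v = 0.205 and u' = 0.363 (in units of c),
u = (u' + v)/(1 + u'v/c²):
u = (0.363 + 0.205) / (1 + 0.363·0.205) = 0.5680/1.0744 = 0.5287
(Galilean addition would give +0.568c.)

β = 0.529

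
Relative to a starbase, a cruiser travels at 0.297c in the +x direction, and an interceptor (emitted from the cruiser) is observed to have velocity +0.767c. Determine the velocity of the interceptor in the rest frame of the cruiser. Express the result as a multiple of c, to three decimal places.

Invert the composition law: u' = (u − v)/(1 − uv/c²).
u' = (0.767 − 0.297) / (1 − (0.767)(0.297)) = 0.4700/0.7722 = 0.6086.

+0.609c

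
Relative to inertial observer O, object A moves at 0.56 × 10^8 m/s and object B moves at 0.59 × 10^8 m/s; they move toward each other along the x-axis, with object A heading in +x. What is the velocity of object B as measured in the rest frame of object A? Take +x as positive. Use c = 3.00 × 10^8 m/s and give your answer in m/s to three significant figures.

-1.11 × 10^8 m/s

β_A = 0.187, β_B = -0.197 (dividing each by c = 3.00 × 10^8 m/s).
Transform to A's frame with the inverse velocity-addition law: u' = (u − v)/(1 − uv/c²), taking u = β_B and v = β_A.
u' = (-0.197 − 0.187) / (1 − (0.187)(-0.197)) = -0.3833/1.0367 = -0.3698.
u' = -0.3698 × 3.00 × 10^8 m/s.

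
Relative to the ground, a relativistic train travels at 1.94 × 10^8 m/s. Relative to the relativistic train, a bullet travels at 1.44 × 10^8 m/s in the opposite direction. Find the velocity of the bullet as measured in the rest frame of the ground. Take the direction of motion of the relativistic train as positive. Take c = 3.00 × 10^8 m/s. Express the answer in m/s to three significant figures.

In units of c (dividing by 3.00 × 10^8 m/s): v = 0.647, u' = -0.480.
u = (u' + v)/(1 + u'v/c²):
u = (-0.480 + 0.647) / (1 + (-0.480)·0.647) = 0.1667/0.6896 = 0.2417
Converting back: u = 0.2417 × 3.00 × 10^8 m/s.

+7.25 × 10^7 m/s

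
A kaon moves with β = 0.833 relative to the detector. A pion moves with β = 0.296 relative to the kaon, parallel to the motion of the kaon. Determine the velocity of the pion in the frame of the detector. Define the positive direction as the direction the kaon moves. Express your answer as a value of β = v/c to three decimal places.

With v = 0.833 and u' = 0.296 (in units of c),
u = (u' + v)/(1 + u'v/c²):
u = (0.296 + 0.833) / (1 + 0.296·0.833) = 1.1290/1.2466 = 0.9057

β = 0.906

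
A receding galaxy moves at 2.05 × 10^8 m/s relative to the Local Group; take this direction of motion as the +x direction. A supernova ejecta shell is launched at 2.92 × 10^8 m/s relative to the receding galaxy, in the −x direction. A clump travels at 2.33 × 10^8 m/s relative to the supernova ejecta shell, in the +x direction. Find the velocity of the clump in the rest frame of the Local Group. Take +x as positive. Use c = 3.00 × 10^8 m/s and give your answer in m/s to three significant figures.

-8.18 × 10^7 m/s

Apply u = (u' + v)/(1 + u'v/c²) successively, working outward toward the Local Group.
(Dividing each given speed by c = 3.00 × 10^8 m/s to work in units of c.)
Start: velocity of the receding galaxy relative to the Local Group = 0.6833c.
Compose with the supernova ejecta shell (u' = -0.973 in the receding galaxy frame): u_1 = (-0.973 + 0.683) / (1 + (-0.973)·0.683) = -0.2900/0.3349 = -0.8660.
Compose with the clump (u' = 0.777 in the supernova ejecta shell frame): u_2 = (0.777 + (-0.866)) / (1 + 0.777·(-0.866)) = -0.0893/0.3274 = -0.2727.
So u = -0.2727 × 3.00 × 10^8 m/s.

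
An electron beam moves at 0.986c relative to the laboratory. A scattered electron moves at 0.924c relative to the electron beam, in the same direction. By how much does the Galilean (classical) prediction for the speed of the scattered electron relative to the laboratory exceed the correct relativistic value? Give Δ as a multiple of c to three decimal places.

Δ = 0.911c

Galilean: u_cl = 0.924 + 0.986 = 1.9100.
Relativistic: u_rel = (0.924 + 0.986) / (1 + 0.924·0.986) = 1.9100/1.9111 = 0.9994.
Δ = 1.9100 − 0.9994 = 0.9106.
(The classical prediction exceeds c; the relativistic result does not.)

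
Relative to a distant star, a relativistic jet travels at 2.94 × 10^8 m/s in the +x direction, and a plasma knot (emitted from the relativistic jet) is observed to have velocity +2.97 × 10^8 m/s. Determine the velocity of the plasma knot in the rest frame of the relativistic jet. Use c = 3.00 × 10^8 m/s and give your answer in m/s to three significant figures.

v = 0.980c, u = 0.990c.
Invert the composition law: u' = (u − v)/(1 − uv/c²).
u' = (0.990 − 0.980) / (1 − (0.990)(0.980)) = 0.0100/0.0298 = 0.3356.
u' = 0.3356 × 3.00 × 10^8 m/s.

+1.01 × 10^8 m/s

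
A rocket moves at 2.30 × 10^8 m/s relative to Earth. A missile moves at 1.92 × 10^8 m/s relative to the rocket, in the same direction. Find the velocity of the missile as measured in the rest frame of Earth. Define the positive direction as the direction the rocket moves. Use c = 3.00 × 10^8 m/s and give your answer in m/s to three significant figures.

In units of c (dividing by 3.00 × 10^8 m/s): v = 0.767, u' = 0.640.
u = (u' + v)/(1 + u'v/c²):
u = (0.640 + 0.767) / (1 + 0.640·0.767) = 1.4067/1.4907 = 0.9436
(Galilean addition would give +1.407c, exceeding c.)
Converting back: u = 0.9436 × 3.00 × 10^8 m/s.

2.83 × 10^8 m/s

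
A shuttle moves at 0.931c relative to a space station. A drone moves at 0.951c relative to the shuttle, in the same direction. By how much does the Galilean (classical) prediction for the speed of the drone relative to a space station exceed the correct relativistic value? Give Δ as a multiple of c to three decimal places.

Δ = 0.884c

Galilean: u_cl = 0.951 + 0.931 = 1.8820.
Relativistic: u_rel = (0.951 + 0.931) / (1 + 0.951·0.931) = 1.8820/1.8854 = 0.9982.
Δ = 1.8820 − 0.9982 = 0.8838.
(The classical prediction exceeds c; the relativistic result does not.)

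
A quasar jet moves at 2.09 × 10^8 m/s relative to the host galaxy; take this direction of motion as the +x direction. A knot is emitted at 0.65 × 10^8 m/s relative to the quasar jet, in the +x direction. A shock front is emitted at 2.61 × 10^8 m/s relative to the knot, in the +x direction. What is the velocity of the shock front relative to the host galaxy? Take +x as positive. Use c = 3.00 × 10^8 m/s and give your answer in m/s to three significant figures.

2.95 × 10^8 m/s

Apply u = (u' + v)/(1 + u'v/c²) successively, working outward toward the host galaxy.
(Dividing each given speed by c = 3.00 × 10^8 m/s to work in units of c.)
Start: velocity of the quasar jet relative to the host galaxy = 0.6967c.
Compose with the knot (u' = 0.217 in the quasar jet frame): u_1 = (0.217 + 0.697) / (1 + 0.217·0.697) = 0.9133/1.1509 = 0.7936.
Compose with the shock front (u' = 0.870 in the knot frame): u_2 = (0.870 + 0.794) / (1 + 0.870·0.794) = 1.6636/1.6904 = 0.9841.
So u = 0.9841 × 3.00 × 10^8 m/s.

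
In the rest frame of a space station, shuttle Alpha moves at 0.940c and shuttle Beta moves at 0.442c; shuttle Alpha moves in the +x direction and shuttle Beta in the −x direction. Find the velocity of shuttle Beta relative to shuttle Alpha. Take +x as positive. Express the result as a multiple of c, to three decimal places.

β_A = 0.940, β_B = -0.442.
Transform to A's frame with the inverse velocity-addition law: u' = (u − v)/(1 − uv/c²), taking u = β_B and v = β_A.
u' = (-0.442 − 0.940) / (1 − (0.940)(-0.442)) = -1.3820/1.4155 = -0.9763.

-0.976c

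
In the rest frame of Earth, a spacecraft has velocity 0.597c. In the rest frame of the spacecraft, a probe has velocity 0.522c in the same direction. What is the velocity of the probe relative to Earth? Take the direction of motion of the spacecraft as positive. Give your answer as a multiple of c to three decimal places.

0.853c

With v = 0.597 and u' = 0.522 (in units of c),
u = (u' + v)/(1 + u'v/c²):
u = (0.522 + 0.597) / (1 + 0.522·0.597) = 1.1190/1.3116 = 0.8531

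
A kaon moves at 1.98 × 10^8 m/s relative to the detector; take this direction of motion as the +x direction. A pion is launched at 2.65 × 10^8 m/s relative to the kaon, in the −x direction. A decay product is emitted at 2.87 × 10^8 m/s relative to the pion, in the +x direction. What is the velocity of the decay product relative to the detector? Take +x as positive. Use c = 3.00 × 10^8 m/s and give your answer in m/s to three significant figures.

Apply u = (u' + v)/(1 + u'v/c²) successively, working outward toward the detector.
(Dividing each given speed by c = 3.00 × 10^8 m/s to work in units of c.)
Start: velocity of the kaon relative to the detector = 0.6600c.
Compose with the pion (u' = -0.883 in the kaon frame): u_1 = (-0.883 + 0.660) / (1 + (-0.883)·0.660) = -0.2233/0.4170 = -0.5356.
Compose with the decay product (u' = 0.957 in the pion frame): u_2 = (0.957 + (-0.536)) / (1 + 0.957·(-0.536)) = 0.4211/0.4876 = 0.8635.
So u = 0.8635 × 3.00 × 10^8 m/s.

+2.59 × 10^8 m/s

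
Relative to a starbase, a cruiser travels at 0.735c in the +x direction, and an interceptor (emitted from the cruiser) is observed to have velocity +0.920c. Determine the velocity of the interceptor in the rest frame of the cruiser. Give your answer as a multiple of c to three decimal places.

Invert the composition law: u' = (u − v)/(1 − uv/c²).
u' = (0.920 − 0.735) / (1 − (0.920)(0.735)) = 0.1850/0.3238 = 0.5713.

+0.571c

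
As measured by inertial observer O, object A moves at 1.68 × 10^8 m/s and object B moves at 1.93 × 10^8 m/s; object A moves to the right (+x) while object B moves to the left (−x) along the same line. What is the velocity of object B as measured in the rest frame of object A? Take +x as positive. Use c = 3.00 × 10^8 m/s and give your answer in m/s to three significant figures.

β_A = 0.560, β_B = -0.643 (dividing each by c = 3.00 × 10^8 m/s).
Transform to A's frame with the inverse velocity-addition law: u' = (u − v)/(1 − uv/c²), taking u = β_B and v = β_A.
u' = (-0.643 − 0.560) / (1 − (0.560)(-0.643)) = -1.2033/1.3603 = -0.8846.
u' = -0.8846 × 3.00 × 10^8 m/s.

-2.65 × 10^8 m/s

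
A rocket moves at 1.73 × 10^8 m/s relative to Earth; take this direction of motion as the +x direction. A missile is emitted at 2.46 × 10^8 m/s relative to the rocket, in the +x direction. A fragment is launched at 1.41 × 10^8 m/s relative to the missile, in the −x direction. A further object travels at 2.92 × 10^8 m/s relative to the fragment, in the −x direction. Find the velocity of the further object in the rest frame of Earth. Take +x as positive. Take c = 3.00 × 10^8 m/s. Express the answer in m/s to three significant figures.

-2.07 × 10^8 m/s

Apply u = (u' + v)/(1 + u'v/c²) successively, working outward toward Earth.
(Dividing each given speed by c = 3.00 × 10^8 m/s to work in units of c.)
Start: velocity of the rocket relative to Earth = 0.5767c.
Compose with the missile (u' = 0.820 in the rocket frame): u_1 = (0.820 + 0.577) / (1 + 0.820·0.577) = 1.3967/1.4729 = 0.9483.
Compose with the fragment (u' = -0.470 in the missile frame): u_2 = (-0.470 + 0.948) / (1 + (-0.470)·0.948) = 0.4783/0.5543 = 0.8628.
Compose with the further object (u' = -0.973 in the fragment frame): u_3 = (-0.973 + 0.863) / (1 + (-0.973)·0.863) = -0.1105/0.1602 = -0.6899.
So u = -0.6899 × 3.00 × 10^8 m/s.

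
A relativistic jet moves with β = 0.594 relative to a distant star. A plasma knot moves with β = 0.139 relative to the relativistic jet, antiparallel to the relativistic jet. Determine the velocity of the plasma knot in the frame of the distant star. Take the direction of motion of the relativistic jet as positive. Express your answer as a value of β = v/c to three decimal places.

β = +0.496

With v = 0.594 and u' = -0.139 (in units of c),
u = (u' + v)/(1 + u'v/c²):
u = (-0.139 + 0.594) / (1 + (-0.139)·0.594) = 0.4550/0.9174 = 0.4959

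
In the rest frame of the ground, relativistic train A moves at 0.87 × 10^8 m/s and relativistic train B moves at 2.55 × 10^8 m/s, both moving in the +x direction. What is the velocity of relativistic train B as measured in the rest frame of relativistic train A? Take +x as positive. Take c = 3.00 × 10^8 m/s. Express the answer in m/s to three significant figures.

β_A = 0.290, β_B = 0.850 (dividing each by c = 3.00 × 10^8 m/s).
Transform to A's frame with the inverse velocity-addition law: u' = (u − v)/(1 − uv/c²), taking u = β_B and v = β_A.
u' = (0.850 − 0.290) / (1 − (0.290)(0.850)) = 0.5600/0.7535 = 0.7432.
u' = 0.7432 × 3.00 × 10^8 m/s.

+2.23 × 10^8 m/s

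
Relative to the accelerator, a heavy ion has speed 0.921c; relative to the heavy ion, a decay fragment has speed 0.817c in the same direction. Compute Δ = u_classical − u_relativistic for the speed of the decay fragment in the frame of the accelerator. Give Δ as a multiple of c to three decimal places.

Δ = 0.746c

Galilean: u_cl = 0.817 + 0.921 = 1.7380.
Relativistic: u_rel = (0.817 + 0.921) / (1 + 0.817·0.921) = 1.7380/1.7525 = 0.9918.
Δ = 1.7380 − 0.9918 = 0.7462.
(The classical prediction exceeds c; the relativistic result does not.)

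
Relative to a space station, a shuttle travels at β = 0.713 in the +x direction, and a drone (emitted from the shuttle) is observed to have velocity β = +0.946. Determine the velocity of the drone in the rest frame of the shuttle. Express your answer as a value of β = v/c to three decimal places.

β = +0.716

Invert the composition law: u' = (u − v)/(1 − uv/c²).
u' = (0.946 − 0.713) / (1 − (0.946)(0.713)) = 0.2330/0.3255 = 0.7158.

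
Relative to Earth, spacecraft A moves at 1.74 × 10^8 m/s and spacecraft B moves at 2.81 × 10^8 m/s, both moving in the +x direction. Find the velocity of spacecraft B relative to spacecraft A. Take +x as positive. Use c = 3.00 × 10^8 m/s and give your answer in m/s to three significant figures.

+2.34 × 10^8 m/s

β_A = 0.580, β_B = 0.937 (dividing each by c = 3.00 × 10^8 m/s).
Transform to A's frame with the inverse velocity-addition law: u' = (u − v)/(1 − uv/c²), taking u = β_B and v = β_A.
u' = (0.937 − 0.580) / (1 − (0.580)(0.937)) = 0.3567/0.4567 = 0.7809.
u' = 0.7809 × 3.00 × 10^8 m/s.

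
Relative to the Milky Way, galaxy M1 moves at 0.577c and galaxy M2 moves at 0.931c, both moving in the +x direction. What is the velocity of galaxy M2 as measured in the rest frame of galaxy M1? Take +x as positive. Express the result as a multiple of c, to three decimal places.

+0.765c

β_A = 0.577, β_B = 0.931.
Transform to A's frame with the inverse velocity-addition law: u' = (u − v)/(1 − uv/c²), taking u = β_B and v = β_A.
u' = (0.931 − 0.577) / (1 − (0.577)(0.931)) = 0.3540/0.4628 = 0.7649.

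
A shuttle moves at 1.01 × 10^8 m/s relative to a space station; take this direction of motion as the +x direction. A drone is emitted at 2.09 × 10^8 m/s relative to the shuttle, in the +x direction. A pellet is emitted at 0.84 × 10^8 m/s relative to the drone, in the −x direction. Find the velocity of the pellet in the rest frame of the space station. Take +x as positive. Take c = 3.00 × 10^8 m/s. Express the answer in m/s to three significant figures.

+2.18 × 10^8 m/s

Apply u = (u' + v)/(1 + u'v/c²) successively, working outward toward the space station.
(Dividing each given speed by c = 3.00 × 10^8 m/s to work in units of c.)
Start: velocity of the shuttle relative to the space station = 0.3367c.
Compose with the drone (u' = 0.697 in the shuttle frame): u_1 = (0.697 + 0.337) / (1 + 0.697·0.337) = 1.0333/1.2345 = 0.8370.
Compose with the pellet (u' = -0.280 in the drone frame): u_2 = (-0.280 + 0.837) / (1 + (-0.280)·0.837) = 0.5570/0.7656 = 0.7275.
So u = 0.7275 × 3.00 × 10^8 m/s.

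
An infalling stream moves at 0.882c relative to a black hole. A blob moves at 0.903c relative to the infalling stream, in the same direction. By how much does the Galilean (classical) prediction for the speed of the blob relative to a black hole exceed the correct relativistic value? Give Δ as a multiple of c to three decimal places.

Δ = 0.791c

Galilean: u_cl = 0.903 + 0.882 = 1.7850.
Relativistic: u_rel = (0.903 + 0.882) / (1 + 0.903·0.882) = 1.7850/1.7964 = 0.9936.
Δ = 1.7850 − 0.9936 = 0.7914.
(The classical prediction exceeds c; the relativistic result does not.)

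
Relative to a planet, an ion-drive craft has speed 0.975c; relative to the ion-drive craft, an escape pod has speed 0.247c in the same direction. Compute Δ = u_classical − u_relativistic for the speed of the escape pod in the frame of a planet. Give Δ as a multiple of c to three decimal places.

Galilean: u_cl = 0.247 + 0.975 = 1.2220.
Relativistic: u_rel = (0.247 + 0.975) / (1 + 0.247·0.975) = 1.2220/1.2408 = 0.9848.
Δ = 1.2220 − 0.9848 = 0.2372.
(The classical prediction exceeds c; the relativistic result does not.)

Δ = 0.237c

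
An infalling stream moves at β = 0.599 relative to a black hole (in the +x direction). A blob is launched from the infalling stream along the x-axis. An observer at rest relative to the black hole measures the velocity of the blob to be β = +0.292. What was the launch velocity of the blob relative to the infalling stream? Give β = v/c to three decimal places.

β = -0.372

Invert the composition law: u' = (u − v)/(1 − uv/c²).
u' = (0.292 − 0.599) / (1 − (0.292)(0.599)) = -0.3070/0.8251 = -0.3721.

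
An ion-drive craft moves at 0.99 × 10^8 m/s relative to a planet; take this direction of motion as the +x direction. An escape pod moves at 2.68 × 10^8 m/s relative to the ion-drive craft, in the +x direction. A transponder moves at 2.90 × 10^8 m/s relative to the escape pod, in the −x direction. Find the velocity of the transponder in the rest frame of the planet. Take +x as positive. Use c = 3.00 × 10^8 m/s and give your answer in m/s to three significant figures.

Apply u = (u' + v)/(1 + u'v/c²) successively, working outward toward the planet.
(Dividing each given speed by c = 3.00 × 10^8 m/s to work in units of c.)
Start: velocity of the ion-drive craft relative to the planet = 0.3300c.
Compose with the escape pod (u' = 0.893 in the ion-drive craft frame): u_1 = (0.893 + 0.330) / (1 + 0.893·0.330) = 1.2233/1.2948 = 0.9448.
Compose with the transponder (u' = -0.967 in the escape pod frame): u_2 = (-0.967 + 0.945) / (1 + (-0.967)·0.945) = -0.0219/0.0867 = -0.2522.
So u = -0.2522 × 3.00 × 10^8 m/s.

-7.57 × 10^7 m/s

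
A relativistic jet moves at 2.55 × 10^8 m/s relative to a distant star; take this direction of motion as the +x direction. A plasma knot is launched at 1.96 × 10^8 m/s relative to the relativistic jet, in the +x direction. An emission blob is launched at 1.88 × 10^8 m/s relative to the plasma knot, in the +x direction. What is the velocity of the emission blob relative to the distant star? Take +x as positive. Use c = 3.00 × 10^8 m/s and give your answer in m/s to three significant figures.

Apply u = (u' + v)/(1 + u'v/c²) successively, working outward toward the distant star.
(Dividing each given speed by c = 3.00 × 10^8 m/s to work in units of c.)
Start: velocity of the relativistic jet relative to the distant star = 0.8500c.
Compose with the plasma knot (u' = 0.653 in the relativistic jet frame): u_1 = (0.653 + 0.850) / (1 + 0.653·0.850) = 1.5033/1.5553 = 0.9666.
Compose with the emission blob (u' = 0.627 in the plasma knot frame): u_2 = (0.627 + 0.967) / (1 + 0.627·0.967) = 1.5932/1.6057 = 0.9922.
So u = 0.9922 × 3.00 × 10^8 m/s.

2.98 × 10^8 m/s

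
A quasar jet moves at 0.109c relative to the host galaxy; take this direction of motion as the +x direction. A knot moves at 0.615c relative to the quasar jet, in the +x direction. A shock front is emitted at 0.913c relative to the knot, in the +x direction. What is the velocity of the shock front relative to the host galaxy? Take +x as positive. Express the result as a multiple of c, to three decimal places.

0.983c

Apply u = (u' + v)/(1 + u'v/c²) successively, working outward toward the host galaxy.
Start: velocity of the quasar jet relative to the host galaxy = 0.1090c.
Compose with the knot (u' = 0.615 in the quasar jet frame): u_1 = (0.615 + 0.109) / (1 + 0.615·0.109) = 0.7240/1.0670 = 0.6785.
Compose with the shock front (u' = 0.913 in the knot frame): u_2 = (0.913 + 0.679) / (1 + 0.913·0.679) = 1.5915/1.6195 = 0.9827.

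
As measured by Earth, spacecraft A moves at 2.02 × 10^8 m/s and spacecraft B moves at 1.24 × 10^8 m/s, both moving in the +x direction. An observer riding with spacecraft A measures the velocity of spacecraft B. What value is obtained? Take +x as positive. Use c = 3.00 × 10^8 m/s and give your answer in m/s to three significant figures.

-1.08 × 10^8 m/s

β_A = 0.673, β_B = 0.413 (dividing each by c = 3.00 × 10^8 m/s).
Transform to A's frame with the inverse velocity-addition law: u' = (u − v)/(1 − uv/c²), taking u = β_B and v = β_A.
u' = (0.413 − 0.673) / (1 − (0.673)(0.413)) = -0.2600/0.7217 = -0.3603.
u' = -0.3603 × 3.00 × 10^8 m/s.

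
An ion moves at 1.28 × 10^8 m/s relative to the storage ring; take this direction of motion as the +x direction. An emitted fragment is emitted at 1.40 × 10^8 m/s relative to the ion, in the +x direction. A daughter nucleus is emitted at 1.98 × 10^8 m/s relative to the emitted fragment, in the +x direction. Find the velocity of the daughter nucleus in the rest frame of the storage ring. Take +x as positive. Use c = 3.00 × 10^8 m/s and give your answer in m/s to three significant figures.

2.83 × 10^8 m/s

Apply u = (u' + v)/(1 + u'v/c²) successively, working outward toward the storage ring.
(Dividing each given speed by c = 3.00 × 10^8 m/s to work in units of c.)
Start: velocity of the ion relative to the storage ring = 0.4267c.
Compose with the emitted fragment (u' = 0.467 in the ion frame): u_1 = (0.467 + 0.427) / (1 + 0.467·0.427) = 0.8933/1.1991 = 0.7450.
Compose with the daughter nucleus (u' = 0.660 in the emitted fragment frame): u_2 = (0.660 + 0.745) / (1 + 0.660·0.745) = 1.4050/1.4917 = 0.9419.
So u = 0.9419 × 3.00 × 10^8 m/s.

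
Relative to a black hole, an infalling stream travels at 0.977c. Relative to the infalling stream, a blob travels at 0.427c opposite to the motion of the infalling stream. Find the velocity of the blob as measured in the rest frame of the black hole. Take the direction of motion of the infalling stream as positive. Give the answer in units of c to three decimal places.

+0.944c

With v = 0.977 and u' = -0.427 (in units of c),
u = (u' + v)/(1 + u'v/c²):
u = (-0.427 + 0.977) / (1 + (-0.427)·0.977) = 0.5500/0.5828 = 0.9437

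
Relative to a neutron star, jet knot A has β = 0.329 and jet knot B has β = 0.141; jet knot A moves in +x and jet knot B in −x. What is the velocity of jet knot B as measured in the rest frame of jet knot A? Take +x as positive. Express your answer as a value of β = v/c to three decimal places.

β = -0.449

β_A = 0.329, β_B = -0.141.
Transform to A's frame with the inverse velocity-addition law: u' = (u − v)/(1 − uv/c²), taking u = β_B and v = β_A.
u' = (-0.141 − 0.329) / (1 − (0.329)(-0.141)) = -0.4700/1.0464 = -0.4492.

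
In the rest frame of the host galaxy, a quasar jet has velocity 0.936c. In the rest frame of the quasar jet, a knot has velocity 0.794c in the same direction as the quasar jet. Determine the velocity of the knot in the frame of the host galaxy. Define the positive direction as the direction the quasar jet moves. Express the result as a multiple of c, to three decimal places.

With v = 0.936 and u' = 0.794 (in units of c),
u = (u' + v)/(1 + u'v/c²):
u = (0.794 + 0.936) / (1 + 0.794·0.936) = 1.7300/1.7432 = 0.9924

0.992c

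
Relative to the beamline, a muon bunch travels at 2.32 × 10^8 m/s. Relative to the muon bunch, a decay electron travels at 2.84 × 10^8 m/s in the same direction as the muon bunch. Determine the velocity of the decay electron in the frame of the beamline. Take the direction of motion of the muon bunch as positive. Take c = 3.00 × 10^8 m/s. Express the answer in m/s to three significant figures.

2.98 × 10^8 m/s

In units of c (dividing by 3.00 × 10^8 m/s): v = 0.773, u' = 0.947.
u = (u' + v)/(1 + u'v/c²):
u = (0.947 + 0.773) / (1 + 0.947·0.773) = 1.7200/1.7321 = 0.9930
(Galilean addition would give +1.720c, exceeding c.)
Converting back: u = 0.9930 × 3.00 × 10^8 m/s.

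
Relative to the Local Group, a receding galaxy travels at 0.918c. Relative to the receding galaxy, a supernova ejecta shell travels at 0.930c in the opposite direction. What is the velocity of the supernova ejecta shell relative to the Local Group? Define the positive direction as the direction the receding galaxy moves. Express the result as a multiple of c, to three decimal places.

-0.082c

With v = 0.918 and u' = -0.930 (in units of c),
u = (u' + v)/(1 + u'v/c²):
u = (-0.930 + 0.918) / (1 + (-0.930)·0.918) = -0.0120/0.1463 = -0.0820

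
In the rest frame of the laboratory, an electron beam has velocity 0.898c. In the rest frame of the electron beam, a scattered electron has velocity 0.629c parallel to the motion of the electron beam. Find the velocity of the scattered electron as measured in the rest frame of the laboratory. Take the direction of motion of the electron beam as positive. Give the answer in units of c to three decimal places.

0.976c

With v = 0.898 and u' = 0.629 (in units of c),
u = (u' + v)/(1 + u'v/c²):
u = (0.629 + 0.898) / (1 + 0.629·0.898) = 1.5270/1.5648 = 0.9758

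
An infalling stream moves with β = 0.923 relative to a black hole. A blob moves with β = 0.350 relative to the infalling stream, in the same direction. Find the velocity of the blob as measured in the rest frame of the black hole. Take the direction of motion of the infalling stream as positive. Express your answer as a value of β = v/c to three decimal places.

β = 0.962

With v = 0.923 and u' = 0.350 (in units of c),
u = (u' + v)/(1 + u'v/c²):
u = (0.350 + 0.923) / (1 + 0.350·0.923) = 1.2730/1.3231 = 0.9622
(Galilean addition would give +1.273c, exceeding c.)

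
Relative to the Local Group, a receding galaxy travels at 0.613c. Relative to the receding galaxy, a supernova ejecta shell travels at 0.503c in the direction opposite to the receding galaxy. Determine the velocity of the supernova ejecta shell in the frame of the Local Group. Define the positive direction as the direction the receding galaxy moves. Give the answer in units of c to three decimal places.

With v = 0.613 and u' = -0.503 (in units of c),
u = (u' + v)/(1 + u'v/c²):
u = (-0.503 + 0.613) / (1 + (-0.503)·0.613) = 0.1100/0.6917 = 0.1590

+0.159c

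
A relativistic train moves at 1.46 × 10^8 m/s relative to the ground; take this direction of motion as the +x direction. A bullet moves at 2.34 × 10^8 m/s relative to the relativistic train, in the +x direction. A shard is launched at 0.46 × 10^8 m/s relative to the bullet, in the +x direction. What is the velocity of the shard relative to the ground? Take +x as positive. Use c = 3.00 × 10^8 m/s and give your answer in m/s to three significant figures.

2.82 × 10^8 m/s

Apply u = (u' + v)/(1 + u'v/c²) successively, working outward toward the ground.
(Dividing each given speed by c = 3.00 × 10^8 m/s to work in units of c.)
Start: velocity of the relativistic train relative to the ground = 0.4867c.
Compose with the bullet (u' = 0.780 in the relativistic train frame): u_1 = (0.780 + 0.487) / (1 + 0.780·0.487) = 1.2667/1.3796 = 0.9181.
Compose with the shard (u' = 0.153 in the bullet frame): u_2 = (0.153 + 0.918) / (1 + 0.153·0.918) = 1.0715/1.1408 = 0.9392.
So u = 0.9392 × 3.00 × 10^8 m/s.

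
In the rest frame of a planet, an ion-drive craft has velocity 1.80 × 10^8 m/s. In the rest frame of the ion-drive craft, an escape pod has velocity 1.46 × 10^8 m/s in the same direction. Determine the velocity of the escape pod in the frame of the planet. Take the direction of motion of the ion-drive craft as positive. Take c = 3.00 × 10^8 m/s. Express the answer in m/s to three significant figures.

In units of c (dividing by 3.00 × 10^8 m/s): v = 0.600, u' = 0.487.
u = (u' + v)/(1 + u'v/c²):
u = (0.487 + 0.600) / (1 + 0.487·0.600) = 1.0867/1.2920 = 0.8411
Converting back: u = 0.8411 × 3.00 × 10^8 m/s.

2.52 × 10^8 m/s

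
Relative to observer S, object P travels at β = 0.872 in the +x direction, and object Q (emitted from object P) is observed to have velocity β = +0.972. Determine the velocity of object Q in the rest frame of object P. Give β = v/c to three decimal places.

Invert the composition law: u' = (u − v)/(1 − uv/c²).
u' = (0.972 − 0.872) / (1 − (0.972)(0.872)) = 0.1000/0.1524 = 0.6561.

β = +0.656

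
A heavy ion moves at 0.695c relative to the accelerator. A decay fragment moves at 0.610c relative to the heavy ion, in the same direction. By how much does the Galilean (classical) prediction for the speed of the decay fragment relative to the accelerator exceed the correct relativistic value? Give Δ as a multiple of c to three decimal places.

Δ = 0.389c

Galilean: u_cl = 0.610 + 0.695 = 1.3050.
Relativistic: u_rel = (0.610 + 0.695) / (1 + 0.610·0.695) = 1.3050/1.4240 = 0.9165.
Δ = 1.3050 − 0.9165 = 0.3885.
(The classical prediction exceeds c; the relativistic result does not.)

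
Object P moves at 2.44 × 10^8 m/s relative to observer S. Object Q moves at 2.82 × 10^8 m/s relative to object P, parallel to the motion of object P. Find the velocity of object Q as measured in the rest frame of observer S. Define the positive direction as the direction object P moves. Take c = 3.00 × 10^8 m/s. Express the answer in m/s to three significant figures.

2.98 × 10^8 m/s

In units of c (dividing by 3.00 × 10^8 m/s): v = 0.813, u' = 0.940.
u = (u' + v)/(1 + u'v/c²):
u = (0.940 + 0.813) / (1 + 0.940·0.813) = 1.7533/1.7645 = 0.9937
(Galilean addition would give +1.753c, exceeding c.)
Converting back: u = 0.9937 × 3.00 × 10^8 m/s.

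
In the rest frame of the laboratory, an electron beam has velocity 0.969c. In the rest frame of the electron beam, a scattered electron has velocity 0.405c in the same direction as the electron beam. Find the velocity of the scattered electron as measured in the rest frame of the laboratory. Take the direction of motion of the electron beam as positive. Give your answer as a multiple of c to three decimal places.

0.987c

With v = 0.969 and u' = 0.405 (in units of c),
u = (u' + v)/(1 + u'v/c²):
u = (0.405 + 0.969) / (1 + 0.405·0.969) = 1.3740/1.3924 = 0.9868
(Galilean addition would give +1.374c, exceeding c.)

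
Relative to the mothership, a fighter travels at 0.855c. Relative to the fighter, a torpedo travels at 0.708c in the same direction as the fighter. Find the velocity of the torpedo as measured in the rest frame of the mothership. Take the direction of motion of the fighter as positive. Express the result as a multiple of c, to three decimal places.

With v = 0.855 and u' = 0.708 (in units of c),
u = (u' + v)/(1 + u'v/c²):
u = (0.708 + 0.855) / (1 + 0.708·0.855) = 1.5630/1.6053 = 0.9736

0.974c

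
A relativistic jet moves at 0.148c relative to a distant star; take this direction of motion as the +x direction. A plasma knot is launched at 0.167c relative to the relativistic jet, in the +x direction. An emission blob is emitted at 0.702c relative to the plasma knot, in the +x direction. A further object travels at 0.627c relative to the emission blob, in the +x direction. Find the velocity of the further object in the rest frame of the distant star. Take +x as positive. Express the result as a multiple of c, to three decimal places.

Apply u = (u' + v)/(1 + u'v/c²) successively, working outward toward the distant star.
Start: velocity of the relativistic jet relative to the distant star = 0.1480c.
Compose with the plasma knot (u' = 0.167 in the relativistic jet frame): u_1 = (0.167 + 0.148) / (1 + 0.167·0.148) = 0.3150/1.0247 = 0.3074.
Compose with the emission blob (u' = 0.702 in the plasma knot frame): u_2 = (0.702 + 0.307) / (1 + 0.702·0.307) = 1.0094/1.2158 = 0.8302.
Compose with the further object (u' = 0.627 in the emission blob frame): u_3 = (0.627 + 0.830) / (1 + 0.627·0.830) = 1.4572/1.5206 = 0.9584.

0.958c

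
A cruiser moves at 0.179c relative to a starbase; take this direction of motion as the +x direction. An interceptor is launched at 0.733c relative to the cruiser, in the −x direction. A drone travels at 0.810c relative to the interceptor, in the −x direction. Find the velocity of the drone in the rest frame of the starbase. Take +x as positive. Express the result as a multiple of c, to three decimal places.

Apply u = (u' + v)/(1 + u'v/c²) successively, working outward toward the starbase.
Start: velocity of the cruiser relative to the starbase = 0.1790c.
Compose with the interceptor (u' = -0.733 in the cruiser frame): u_1 = (-0.733 + 0.179) / (1 + (-0.733)·0.179) = -0.5540/0.8688 = -0.6377.
Compose with the drone (u' = -0.810 in the interceptor frame): u_2 = (-0.810 + (-0.638)) / (1 + (-0.810)·(-0.638)) = -1.4477/1.5165 = -0.9546.

-0.955c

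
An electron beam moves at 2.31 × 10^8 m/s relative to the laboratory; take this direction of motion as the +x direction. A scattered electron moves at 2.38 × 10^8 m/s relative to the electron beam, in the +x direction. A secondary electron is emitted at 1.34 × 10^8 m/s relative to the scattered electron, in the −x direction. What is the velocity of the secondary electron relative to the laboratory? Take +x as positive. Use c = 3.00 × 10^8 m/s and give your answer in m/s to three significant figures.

+2.77 × 10^8 m/s

Apply u = (u' + v)/(1 + u'v/c²) successively, working outward toward the laboratory.
(Dividing each given speed by c = 3.00 × 10^8 m/s to work in units of c.)
Start: velocity of the electron beam relative to the laboratory = 0.7700c.
Compose with the scattered electron (u' = 0.793 in the electron beam frame): u_1 = (0.793 + 0.770) / (1 + 0.793·0.770) = 1.5633/1.6109 = 0.9705.
Compose with the secondary electron (u' = -0.447 in the scattered electron frame): u_2 = (-0.447 + 0.970) / (1 + (-0.447)·0.970) = 0.5238/0.5665 = 0.9246.
So u = 0.9246 × 3.00 × 10^8 m/s.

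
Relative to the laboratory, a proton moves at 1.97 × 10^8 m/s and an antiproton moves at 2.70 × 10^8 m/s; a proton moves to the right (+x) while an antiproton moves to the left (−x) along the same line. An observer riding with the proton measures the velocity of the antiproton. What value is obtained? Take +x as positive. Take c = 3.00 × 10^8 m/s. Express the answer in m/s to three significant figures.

β_A = 0.657, β_B = -0.900 (dividing each by c = 3.00 × 10^8 m/s).
Transform to A's frame with the inverse velocity-addition law: u' = (u − v)/(1 − uv/c²), taking u = β_B and v = β_A.
u' = (-0.900 − 0.657) / (1 − (0.657)(-0.900)) = -1.5567/1.5910 = -0.9784.
u' = -0.9784 × 3.00 × 10^8 m/s.

-2.94 × 10^8 m/s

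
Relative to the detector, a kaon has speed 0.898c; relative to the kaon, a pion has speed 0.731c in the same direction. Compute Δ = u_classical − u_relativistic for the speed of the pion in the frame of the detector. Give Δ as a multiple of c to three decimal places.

Δ = 0.646c

Galilean: u_cl = 0.731 + 0.898 = 1.6290.
Relativistic: u_rel = (0.731 + 0.898) / (1 + 0.731·0.898) = 1.6290/1.6564 = 0.9834.
Δ = 1.6290 − 0.9834 = 0.6456.
(The classical prediction exceeds c; the relativistic result does not.)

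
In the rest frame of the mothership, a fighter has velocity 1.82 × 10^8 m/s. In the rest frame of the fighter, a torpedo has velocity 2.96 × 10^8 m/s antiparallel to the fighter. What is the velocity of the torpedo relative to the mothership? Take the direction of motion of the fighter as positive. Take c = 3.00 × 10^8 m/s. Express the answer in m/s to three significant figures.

-2.84 × 10^8 m/s

In units of c (dividing by 3.00 × 10^8 m/s): v = 0.607, u' = -0.987.
u = (u' + v)/(1 + u'v/c²):
u = (-0.987 + 0.607) / (1 + (-0.987)·0.607) = -0.3800/0.4014 = -0.9466
Converting back: u = -0.9466 × 3.00 × 10^8 m/s.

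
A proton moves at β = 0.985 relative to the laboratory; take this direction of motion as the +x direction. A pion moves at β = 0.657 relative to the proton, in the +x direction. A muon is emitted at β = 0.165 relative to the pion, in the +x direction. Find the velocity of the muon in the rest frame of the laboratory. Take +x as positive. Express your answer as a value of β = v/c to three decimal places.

β = 0.998

Apply u = (u' + v)/(1 + u'v/c²) successively, working outward toward the laboratory.
Start: velocity of the proton relative to the laboratory = 0.9850c.
Compose with the pion (u' = 0.657 in the proton frame): u_1 = (0.657 + 0.985) / (1 + 0.657·0.985) = 1.6420/1.6471 = 0.9969.
Compose with the muon (u' = 0.165 in the pion frame): u_2 = (0.165 + 0.997) / (1 + 0.165·0.997) = 1.1619/1.1645 = 0.9978.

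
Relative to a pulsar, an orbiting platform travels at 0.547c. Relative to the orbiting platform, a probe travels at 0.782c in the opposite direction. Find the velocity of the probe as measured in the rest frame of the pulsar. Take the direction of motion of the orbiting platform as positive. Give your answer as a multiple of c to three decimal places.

-0.411c

With v = 0.547 and u' = -0.782 (in units of c),
u = (u' + v)/(1 + u'v/c²):
u = (-0.782 + 0.547) / (1 + (-0.782)·0.547) = -0.2350/0.5722 = -0.4107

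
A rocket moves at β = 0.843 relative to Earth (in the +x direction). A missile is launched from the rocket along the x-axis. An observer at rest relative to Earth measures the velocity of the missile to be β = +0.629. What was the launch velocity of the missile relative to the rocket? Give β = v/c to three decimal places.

β = -0.456

Invert the composition law: u' = (u − v)/(1 − uv/c²).
u' = (0.629 − 0.843) / (1 − (0.629)(0.843)) = -0.2140/0.4698 = -0.4556.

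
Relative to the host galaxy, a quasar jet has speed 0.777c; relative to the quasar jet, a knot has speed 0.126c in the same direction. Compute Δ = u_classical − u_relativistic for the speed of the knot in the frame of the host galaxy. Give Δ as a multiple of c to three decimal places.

Δ = 0.081c

Galilean: u_cl = 0.126 + 0.777 = 0.9030.
Relativistic: u_rel = (0.126 + 0.777) / (1 + 0.126·0.777) = 0.9030/1.0979 = 0.8225.
Δ = 0.9030 − 0.8225 = 0.0805.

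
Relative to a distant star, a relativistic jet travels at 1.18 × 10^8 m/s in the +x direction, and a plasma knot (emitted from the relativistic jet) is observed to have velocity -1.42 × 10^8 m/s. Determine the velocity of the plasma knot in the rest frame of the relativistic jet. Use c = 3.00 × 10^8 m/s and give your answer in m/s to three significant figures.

v = 0.393c, u = -0.473c.
Invert the composition law: u' = (u − v)/(1 − uv/c²).
u' = (-0.473 − 0.393) / (1 − (-0.473)(0.393)) = -0.8667/1.1862 = -0.7306.
u' = -0.7306 × 3.00 × 10^8 m/s.

-2.19 × 10^8 m/s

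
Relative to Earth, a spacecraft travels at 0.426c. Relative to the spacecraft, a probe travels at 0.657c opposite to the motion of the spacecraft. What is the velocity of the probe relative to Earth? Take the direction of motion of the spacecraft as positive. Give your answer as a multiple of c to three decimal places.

With v = 0.426 and u' = -0.657 (in units of c),
u = (u' + v)/(1 + u'v/c²):
u = (-0.657 + 0.426) / (1 + (-0.657)·0.426) = -0.2310/0.7201 = -0.3208
(Galilean addition would give -0.231c.)

-0.321c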